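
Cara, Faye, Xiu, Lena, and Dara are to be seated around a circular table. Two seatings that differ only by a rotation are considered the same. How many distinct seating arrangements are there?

24

Seat Cara anywhere (absorbing the rotational symmetry), then permute the other 4: (4)! = 24.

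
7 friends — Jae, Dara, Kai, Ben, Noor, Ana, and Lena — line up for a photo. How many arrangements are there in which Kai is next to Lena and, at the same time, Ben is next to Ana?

Treat {Kai,Lena} as one block (2 orders) and {Ben,Ana} as another (2 orders).
That leaves 5 units to arrange: 2 × 2 × 5! = 4 × 120 = 480.

480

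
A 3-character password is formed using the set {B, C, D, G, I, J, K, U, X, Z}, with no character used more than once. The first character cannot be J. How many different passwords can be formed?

648

The first character has 10−1 = 9 choices (anything except J).
The remaining 2 characters are filled from the other 9 symbols without repetition: 9 × 8 = 72.
Total: 9 × 72 = 648.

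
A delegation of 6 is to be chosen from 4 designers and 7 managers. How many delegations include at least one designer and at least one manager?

455

Unrestricted: C(11,6) = 462 ways to pick any 6 of the 11.
Selections missing a whole group: no designers → C(7,6) = 7; no managers → C(4,6) = 0.
Both groups omitted at once is impossible, so 462 − 7 = 455.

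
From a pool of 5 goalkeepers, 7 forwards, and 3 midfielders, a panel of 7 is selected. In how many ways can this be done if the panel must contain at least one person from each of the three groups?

5516

Total 7-person selections from all 15: C(15,7) = 6435.
Subtract selections that omit an entire group: no goalkeepers → C(10,7) = 120; no forwards → C(8,7) = 8; no midfielders → C(12,7) = 792.
Add back selections omitting two groups (i.e. drawn from a single group): C(5,7) + C(7,7) + C(3,7) = 1.
By inclusion–exclusion: 6435 − 920 + 1 = 5516.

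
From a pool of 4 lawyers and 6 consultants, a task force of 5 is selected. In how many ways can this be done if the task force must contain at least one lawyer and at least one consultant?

With no constraint there are C(10,5) = 252 possible selections.
Subtract selections that omit an entire group: no lawyers → C(6,5) = 6; no consultants → C(4,5) = 0.
Both groups omitted at once is impossible, so 252 − 6 = 246.

246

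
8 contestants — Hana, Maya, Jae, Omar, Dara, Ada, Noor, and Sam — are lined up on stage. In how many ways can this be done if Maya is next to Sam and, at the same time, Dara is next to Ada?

Treat {Maya,Sam} as one block (2 orders) and {Dara,Ada} as another (2 orders).
That leaves 6 units to arrange: 2 × 2 × 6! = 4 × 720 = 2880.

2880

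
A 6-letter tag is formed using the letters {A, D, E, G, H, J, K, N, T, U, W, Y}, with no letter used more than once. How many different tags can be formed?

This is a permutation of 6 out of 12: P(12,6) = 12!/6!.
12 × 11 × 10 × 9 × 8 × 7 = 665280.

665280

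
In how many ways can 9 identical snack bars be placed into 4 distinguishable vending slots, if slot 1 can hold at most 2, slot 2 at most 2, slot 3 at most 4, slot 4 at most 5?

Without the upper bounds there are C(12,3) = 220 ways to split 9 among 4 vending slots.
Subtract solutions that violate a single cap (substitute x_i' = x_i − (cap_i+1)): x_1 ≥ 3 gives C(9,3) = 84; x_2 ≥ 3 gives C(9,3) = 84; x_3 ≥ 5 gives C(7,3) = 35; x_4 ≥ 6 gives C(6,3) = 20. Together 223.
Add back pairs where two caps are both exceeded: 20 + 4 + 1 + 4 + 1 + 0 = 30.
By inclusion–exclusion the count is 220 − 223 + 30 = 27.

27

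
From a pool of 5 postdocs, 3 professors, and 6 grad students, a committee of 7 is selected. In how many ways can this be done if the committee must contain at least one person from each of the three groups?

Total 7-person selections from all 14: C(14,7) = 3432.
Selections missing a whole group: no postdocs → C(9,7) = 36; no professors → C(11,7) = 330; no grad students → C(8,7) = 8.
Add back selections omitting two groups (i.e. drawn from a single group): C(5,7) + C(3,7) + C(6,7) = 0.
By inclusion–exclusion: 3432 − 374 + 0 = 3058.

3058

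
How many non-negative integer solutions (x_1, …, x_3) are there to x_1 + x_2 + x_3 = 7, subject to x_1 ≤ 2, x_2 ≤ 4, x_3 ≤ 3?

6

Ignoring the caps, the number of non-negative solutions to x_1+…+x_3 = 7 is C(9,2) = 36.
Subtract solutions that violate a single cap (substitute x_i' = x_i − (cap_i+1)): x_1 ≥ 3 gives C(6,2) = 15; x_2 ≥ 5 gives C(4,2) = 6; x_3 ≥ 4 gives C(5,2) = 10. Together 31.
Add back pairs where two caps are both exceeded: 0 + 1 + 0 = 1.
By inclusion–exclusion the count is 36 − 31 + 1 = 6.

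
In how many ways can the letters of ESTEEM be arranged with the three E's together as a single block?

Treat the 3 copies of E as a single block. The multiset to arrange is then {EEE, M, S, T}, 4 items in all.
All 4 items are distinct, so there are (4)! = 24 arrangements.

24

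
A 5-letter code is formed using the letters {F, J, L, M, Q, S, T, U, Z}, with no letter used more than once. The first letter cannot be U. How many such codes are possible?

The first letter has 9−1 = 8 choices (anything except U).
The remaining 4 letters are filled from the other 8 symbols without repetition: 8 × 7 × 6 × 5 = 1680.
Total: 8 × 1680 = 13440.

13440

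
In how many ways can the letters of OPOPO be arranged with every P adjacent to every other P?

4

Treat the 2 copies of P as a single block. The multiset to arrange is then {PP, O, O, O}, 4 items in all.
That gives (4)!/(3!) = 4 arrangements.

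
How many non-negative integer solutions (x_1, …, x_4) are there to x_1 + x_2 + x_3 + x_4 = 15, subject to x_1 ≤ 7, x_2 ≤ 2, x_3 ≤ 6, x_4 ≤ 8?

104

Ignoring the caps, the number of non-negative solutions to x_1+…+x_4 = 15 is C(18,3) = 816.
Subtract solutions that violate a single cap (substitute x_i' = x_i − (cap_i+1)): x_1 ≥ 8 gives C(10,3) = 120; x_2 ≥ 3 gives C(15,3) = 455; x_3 ≥ 7 gives C(11,3) = 165; x_4 ≥ 9 gives C(9,3) = 84. Together 824.
Add back pairs where two caps are both exceeded: 35 + 1 + 0 + 56 + 20 + 0 = 112.
By inclusion–exclusion the count is 816 − 824 + 112 = 104.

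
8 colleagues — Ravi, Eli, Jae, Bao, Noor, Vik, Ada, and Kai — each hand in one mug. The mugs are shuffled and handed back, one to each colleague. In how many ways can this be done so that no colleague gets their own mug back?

This is the derangement count D_8: permutations of 8 items with no fixed point.
By inclusion–exclusion this is Σ_{j=0}^{8} (−1)^j C(8,j)·(8−j)!.
Computing: 40320 − 40320 + 20160 − 6720 + 1680 − 336 + 56 − 8 + 1 = 14833.

14833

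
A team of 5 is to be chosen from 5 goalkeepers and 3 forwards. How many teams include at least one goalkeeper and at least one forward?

55

Total 5-person selections from all 8: C(8,5) = 56.
Subtract selections that omit an entire group: no goalkeepers → C(3,5) = 0; no forwards → C(5,5) = 1.
Both groups omitted at once is impossible, so 56 − 1 = 55.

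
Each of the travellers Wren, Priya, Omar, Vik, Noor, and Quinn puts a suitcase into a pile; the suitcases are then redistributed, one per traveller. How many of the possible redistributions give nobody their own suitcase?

265

This is the derangement count D_6: permutations of 6 items with no fixed point.
By inclusion–exclusion this is Σ_{j=0}^{6} (−1)^j C(6,j)·(6−j)!.
Computing: 720 − 720 + 360 − 120 + 30 − 6 + 1 = 265.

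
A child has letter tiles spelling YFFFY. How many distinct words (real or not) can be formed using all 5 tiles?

10

The 5 letters of YFFFY have repeats: F appearing 3 times and Y appearing twice.
The number of distinct arrangements is 5!/(3!·2!) = 120/12 = 10.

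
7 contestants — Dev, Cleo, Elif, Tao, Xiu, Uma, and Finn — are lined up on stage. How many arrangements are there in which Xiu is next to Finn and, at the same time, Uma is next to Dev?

Treat {Xiu,Finn} as one block (2 orders) and {Uma,Dev} as another (2 orders).
That leaves 5 units to arrange: 2 × 2 × 5! = 4 × 120 = 480.

480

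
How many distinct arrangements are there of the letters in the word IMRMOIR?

Letter multiplicities in IMRMOIR: I×2, M×2, O×1, R×2.
Dividing 7! = 5040 by 2!·2!·2! = 8 for the repeated letters gives 630.

630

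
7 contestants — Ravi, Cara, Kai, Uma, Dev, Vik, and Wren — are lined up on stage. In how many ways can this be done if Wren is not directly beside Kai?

Of the 7! = 5040 arrangements, those with Wren and Kai adjacent number 2 × 6! = 1440 (treat the pair as a block with 2 internal orders).
So 5040 − 1440 = 3600 arrangements keep them apart.

3600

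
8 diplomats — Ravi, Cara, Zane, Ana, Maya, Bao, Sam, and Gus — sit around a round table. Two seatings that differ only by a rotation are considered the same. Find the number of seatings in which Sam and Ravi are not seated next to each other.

3600

All circular seatings of 8 people number (7)! = 5040.
Those with Sam next to Ravi: fuse the pair into one unit and seat 7 units around a circle — 2·(6)! = 1440.
Subtracting, 5040 − 1440 = 3600.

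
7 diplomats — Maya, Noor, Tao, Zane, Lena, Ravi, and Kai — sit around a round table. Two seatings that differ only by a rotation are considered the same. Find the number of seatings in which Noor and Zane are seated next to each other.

240

Glue Noor and Zane into a block (2 internal orders). Seating 6 units around a circle gives (5)! arrangements.
So 2 × (5)! = 2 × 120 = 240.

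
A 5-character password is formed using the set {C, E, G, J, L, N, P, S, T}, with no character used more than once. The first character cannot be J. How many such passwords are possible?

The first character has 9−1 = 8 choices (anything except J).
The remaining 4 characters are filled from the other 8 symbols without repetition: 8 × 7 × 6 × 5 = 1680.
Total: 8 × 1680 = 13440.

13440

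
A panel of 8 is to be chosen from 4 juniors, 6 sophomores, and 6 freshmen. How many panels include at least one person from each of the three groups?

12285

Unrestricted: C(16,8) = 12870 ways to pick any 8 of the 16.
Subtract selections that omit an entire group: no juniors → C(12,8) = 495; no sophomores → C(10,8) = 45; no freshmen → C(10,8) = 45.
Add back selections omitting two groups (i.e. drawn from a single group): C(4,8) + C(6,8) + C(6,8) = 0.
By inclusion–exclusion: 12870 − 585 + 0 = 12285.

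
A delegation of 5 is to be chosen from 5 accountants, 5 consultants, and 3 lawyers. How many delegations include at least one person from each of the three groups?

925

Total 5-person selections from all 13: C(13,5) = 1287.
Subtract selections that omit an entire group: no accountants → C(8,5) = 56; no consultants → C(8,5) = 56; no lawyers → C(10,5) = 252.
Add back selections omitting two groups (i.e. drawn from a single group): C(5,5) + C(5,5) + C(3,5) = 2.
By inclusion–exclusion: 1287 − 364 + 2 = 925.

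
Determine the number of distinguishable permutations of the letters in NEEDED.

NEEDED has 6 letters with D appearing twice and E appearing 3 times.
So there are 6! / (3!·2!) = 60 distinguishable arrangements.

60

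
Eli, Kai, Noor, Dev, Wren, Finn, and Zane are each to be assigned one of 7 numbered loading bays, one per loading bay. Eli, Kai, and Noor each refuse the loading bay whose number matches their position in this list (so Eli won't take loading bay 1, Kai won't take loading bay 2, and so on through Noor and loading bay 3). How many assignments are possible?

3216

Let Aᵢ (for i ∈ {1, 2, 3}) be the placements that put person i in their forbidden loading bay. Any j of these fix j positions, leaving (7−j)! ways to fill the rest, and there are C(3,j) ways to pick which j.
By inclusion–exclusion, the number of valid placements is Σ_{j=0}^{3} (−1)^j C(3,j)·(7−j)!.
Computing: 5040 − 2160 + 360 − 24 = 3216.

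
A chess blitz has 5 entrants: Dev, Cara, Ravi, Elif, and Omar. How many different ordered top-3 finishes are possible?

This is an ordered selection of 3 from 5: P(5,3).
That gives 5 × 4 × 3 = 60.

60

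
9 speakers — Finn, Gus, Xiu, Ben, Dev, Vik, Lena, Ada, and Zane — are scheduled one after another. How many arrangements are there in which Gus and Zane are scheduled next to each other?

Treat {Gus, Zane} as a single unit. There are 8 units to order, and the pair itself can be ordered 2 ways.
So the count is 2·(8)! = 80640.

80640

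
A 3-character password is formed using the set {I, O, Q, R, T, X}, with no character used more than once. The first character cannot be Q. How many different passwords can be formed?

100

The first character has 6−1 = 5 choices (anything except Q).
The remaining 2 characters are filled from the other 5 symbols without repetition: 5 × 4 = 20.
Total: 5 × 20 = 100.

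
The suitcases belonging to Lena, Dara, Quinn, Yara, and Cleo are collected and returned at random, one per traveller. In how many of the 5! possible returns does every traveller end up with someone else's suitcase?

44

Let Aᵢ be the assignments in which traveller i gets their own suitcase. We want the size of the complement of A₁∪…∪A_5.
By inclusion–exclusion this is Σ_{j=0}^{5} (−1)^j C(5,j)·(5−j)!.
Computing: 120 − 120 + 60 − 20 + 5 − 1 = 44.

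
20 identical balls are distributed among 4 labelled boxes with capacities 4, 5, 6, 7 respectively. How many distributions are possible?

10

Without the upper bounds there are C(23,3) = 1771 ways to split 20 among 4 boxes.
Subtract solutions that violate a single cap (substitute x_i' = x_i − (cap_i+1)): x_1 ≥ 5 gives C(18,3) = 816; x_2 ≥ 6 gives C(17,3) = 680; x_3 ≥ 7 gives C(16,3) = 560; x_4 ≥ 8 gives C(15,3) = 455. Together 2511.
Add back pairs where two caps are both exceeded: 220 + 165 + 120 + 120 + 84 + 56 = 765.
Subtract triples: 10 + 4 + 1 + 0 = 15.
By inclusion–exclusion the count is 1771 − 2511 + 765 − 15 = 10.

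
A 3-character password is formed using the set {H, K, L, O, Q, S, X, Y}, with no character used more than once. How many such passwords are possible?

336

With no repetition, fill the 3 characters in order: 8 choices, then 7, down to 6.
8 × 7 × 6 = 336.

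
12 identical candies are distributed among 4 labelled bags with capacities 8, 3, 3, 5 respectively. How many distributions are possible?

76

Without the upper bounds there are C(15,3) = 455 ways to split 12 among 4 bags.
Subtract solutions that violate a single cap (substitute x_i' = x_i − (cap_i+1)): x_1 ≥ 9 gives C(6,3) = 20; x_2 ≥ 4 gives C(11,3) = 165; x_3 ≥ 4 gives C(11,3) = 165; x_4 ≥ 6 gives C(9,3) = 84. Together 434.
Add back pairs where two caps are both exceeded: 0 + 0 + 0 + 35 + 10 + 10 = 55.
By inclusion–exclusion the count is 455 − 434 + 55 = 76.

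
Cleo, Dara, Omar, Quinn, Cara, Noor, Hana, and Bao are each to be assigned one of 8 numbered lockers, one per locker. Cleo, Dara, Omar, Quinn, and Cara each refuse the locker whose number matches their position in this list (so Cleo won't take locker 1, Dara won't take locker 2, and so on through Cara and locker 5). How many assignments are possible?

21234

Let Aᵢ (for 1 ≤ i ≤ 5) be the placements that put person i in their forbidden locker. Any j of these fix j positions, leaving (8−j)! ways to fill the rest, and there are C(5,j) ways to pick which j.
By inclusion–exclusion, the number of valid placements is Σ_{j=0}^{5} (−1)^j C(5,j)·(8−j)!.
Computing: 40320 − 25200 + 7200 − 1200 + 120 − 6 = 21234.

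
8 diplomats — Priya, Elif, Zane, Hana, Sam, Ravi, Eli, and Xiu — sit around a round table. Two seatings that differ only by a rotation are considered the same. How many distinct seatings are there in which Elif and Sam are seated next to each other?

Glue Elif and Sam into a block (2 internal orders). Seating 7 units around a circle gives (6)! arrangements.
So 2 × (6)! = 2 × 720 = 1440.

1440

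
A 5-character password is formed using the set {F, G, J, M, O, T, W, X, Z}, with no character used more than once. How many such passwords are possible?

Choose and order 5 of the 9 symbols: the first character has 9 options, the next 8, and so on down to 5.
9 × 8 × 7 × 6 × 5 = 15120.

15120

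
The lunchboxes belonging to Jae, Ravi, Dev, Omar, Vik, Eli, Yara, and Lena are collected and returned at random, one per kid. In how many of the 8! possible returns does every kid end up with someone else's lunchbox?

14833

This is the derangement count D_8: permutations of 8 items with no fixed point.
By inclusion–exclusion this is Σ_{j=0}^{8} (−1)^j C(8,j)·(8−j)!.
Computing: 40320 − 40320 + 20160 − 6720 + 1680 − 336 + 56 − 8 + 1 = 14833.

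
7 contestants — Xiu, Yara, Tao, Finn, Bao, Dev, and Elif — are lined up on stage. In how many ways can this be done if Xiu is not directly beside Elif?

There are 7! = 5040 arrangements in all. If Xiu and Elif are adjacent, merging them into one block gives 2·(6)! = 1440 arrangements.
Complementary counting: 5040 − 1440 = 3600.

3600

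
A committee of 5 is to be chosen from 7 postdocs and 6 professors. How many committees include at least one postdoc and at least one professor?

With no constraint there are C(13,5) = 1287 possible selections.
Selections missing a whole group: no postdocs → C(6,5) = 6; no professors → C(7,5) = 21.
Both groups omitted at once is impossible, so 1287 − 27 = 1260.

1260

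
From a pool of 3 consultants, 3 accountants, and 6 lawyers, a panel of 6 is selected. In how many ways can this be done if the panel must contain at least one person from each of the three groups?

Unrestricted: C(12,6) = 924 ways to pick any 6 of the 12.
Selections missing a whole group: no consultants → C(9,6) = 84; no accountants → C(9,6) = 84; no lawyers → C(6,6) = 1.
Add back selections omitting two groups (i.e. drawn from a single group): C(3,6) + C(3,6) + C(6,6) = 1.
By inclusion–exclusion: 924 − 169 + 1 = 756.

756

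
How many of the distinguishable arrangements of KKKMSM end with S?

10

Fix S in the last position and arrange the remaining 5 letters.
Those 5 letters have K appearing 3 times and M appearing twice, giving (5)!/(3!·2!) = 10.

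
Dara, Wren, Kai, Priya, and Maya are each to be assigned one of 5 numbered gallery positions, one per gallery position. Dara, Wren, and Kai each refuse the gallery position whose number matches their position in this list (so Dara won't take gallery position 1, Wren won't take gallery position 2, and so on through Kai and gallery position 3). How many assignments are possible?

Let Aᵢ (for i ∈ {1, 2, 3}) be the placements that put person i in their forbidden gallery position. Any j of these fix j positions, leaving (5−j)! ways to fill the rest, and there are C(3,j) ways to pick which j.
By inclusion–exclusion, the number of valid placements is Σ_{j=0}^{3} (−1)^j C(3,j)·(5−j)!.
Computing: 120 − 72 + 18 − 2 = 64.

64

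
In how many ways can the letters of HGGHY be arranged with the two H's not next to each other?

There are 5!/(2!·2!) = 30 arrangements of HGGHY in total.
If the two H's are adjacent, glue them into one block, leaving 4 items to arrange: (4)!/(2!) = 12 ways.
Hence 30 − 12 = 18.

18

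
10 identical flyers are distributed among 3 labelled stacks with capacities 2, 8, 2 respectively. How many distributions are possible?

6

Without the upper bounds there are C(12,2) = 66 ways to split 10 among 3 stacks.
Subtract solutions that violate a single cap (substitute x_i' = x_i − (cap_i+1)): x_1 ≥ 3 gives C(9,2) = 36; x_2 ≥ 9 gives C(3,2) = 3; x_3 ≥ 3 gives C(9,2) = 36. Together 75.
Add back pairs where two caps are both exceeded: 0 + 15 + 0 = 15.
By inclusion–exclusion the count is 66 − 75 + 15 = 6.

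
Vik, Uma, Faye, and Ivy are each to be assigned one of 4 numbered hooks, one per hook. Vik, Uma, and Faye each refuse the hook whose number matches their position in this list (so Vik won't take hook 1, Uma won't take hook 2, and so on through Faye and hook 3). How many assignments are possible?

11

Let Aᵢ (for i ∈ {1, 2, 3}) be the placements that put person i in their forbidden hook. Any j of these fix j positions, leaving (4−j)! ways to fill the rest, and there are C(3,j) ways to pick which j.
By inclusion–exclusion, the number of valid placements is Σ_{j=0}^{3} (−1)^j C(3,j)·(4−j)!.
Computing: 24 − 18 + 6 − 1 = 11.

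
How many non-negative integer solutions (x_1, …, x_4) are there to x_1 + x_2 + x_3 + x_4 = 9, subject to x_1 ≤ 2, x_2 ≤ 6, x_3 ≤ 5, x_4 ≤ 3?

Ignoring the caps, the number of non-negative solutions to x_1+…+x_4 = 9 is C(12,3) = 220.
Subtract solutions that violate a single cap (substitute x_i' = x_i − (cap_i+1)): x_1 ≥ 3 gives C(9,3) = 84; x_2 ≥ 7 gives C(5,3) = 10; x_3 ≥ 6 gives C(6,3) = 20; x_4 ≥ 4 gives C(8,3) = 56. Together 170.
Add back pairs where two caps are both exceeded: 0 + 1 + 10 + 0 + 0 + 0 = 11.
By inclusion–exclusion the count is 220 − 170 + 11 = 61.

61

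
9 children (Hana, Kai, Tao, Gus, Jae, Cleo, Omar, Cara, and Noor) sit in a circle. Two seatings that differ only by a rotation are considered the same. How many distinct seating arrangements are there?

40320

Around a circle, 9 distinct people have 9!/9 = (8)! = 40320 rotationally distinct seatings.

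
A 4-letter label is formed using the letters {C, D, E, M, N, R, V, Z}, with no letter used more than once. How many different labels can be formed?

Choose and order 4 of the 8 symbols: the first letter has 8 options, the next 7, then 6, 5.
That product is 8 × 7 × 6 × 5 = 1680.

1680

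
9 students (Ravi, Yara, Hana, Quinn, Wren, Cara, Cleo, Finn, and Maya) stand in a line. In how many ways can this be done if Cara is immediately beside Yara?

80640

Treat {Cara, Yara} as a single unit. There are 8 units to order, and the pair itself can be ordered 2 ways.
So the count is 2·(8)! = 80640.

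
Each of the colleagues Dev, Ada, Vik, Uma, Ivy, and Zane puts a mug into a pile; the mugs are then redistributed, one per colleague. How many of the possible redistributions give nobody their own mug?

Let Aᵢ be the assignments in which colleague i gets their own mug. We want the size of the complement of A₁∪…∪A_6.
By inclusion–exclusion this is Σ_{j=0}^{6} (−1)^j C(6,j)·(6−j)!.
Computing: 720 − 720 + 360 − 120 + 30 − 6 + 1 = 265.

265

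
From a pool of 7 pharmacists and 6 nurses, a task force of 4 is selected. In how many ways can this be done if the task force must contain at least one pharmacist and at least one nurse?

Total 4-person selections from all 13: C(13,4) = 715.
Subtract selections that omit an entire group: no pharmacists → C(6,4) = 15; no nurses → C(7,4) = 35.
Both groups omitted at once is impossible, so 715 − 50 = 665.

665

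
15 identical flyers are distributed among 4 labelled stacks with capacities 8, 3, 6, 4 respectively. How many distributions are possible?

70

Without the upper bounds there are C(18,3) = 816 ways to split 15 among 4 stacks.
Subtract solutions that violate a single cap (substitute x_i' = x_i − (cap_i+1)): x_1 ≥ 9 gives C(9,3) = 84; x_2 ≥ 4 gives C(14,3) = 364; x_3 ≥ 7 gives C(11,3) = 165; x_4 ≥ 5 gives C(13,3) = 286. Together 899.
Add back pairs where two caps are both exceeded: 10 + 0 + 4 + 35 + 84 + 20 = 153.
By inclusion–exclusion the count is 816 − 899 + 153 = 70.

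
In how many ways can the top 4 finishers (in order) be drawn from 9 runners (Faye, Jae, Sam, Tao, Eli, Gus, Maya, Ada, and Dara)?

3024

There are 9 choices for 1st place, 8 for 2nd, and so on down to 6 for position 4.
That gives 9 × 8 × 7 × 6 = 3024.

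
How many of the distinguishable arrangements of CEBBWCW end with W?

With the last slot taken by W, it remains to arrange the other 6 letters (CEBBCW).
Those 6 letters have B appearing twice and C appearing twice, giving (6)!/(2!·2!) = 180.

180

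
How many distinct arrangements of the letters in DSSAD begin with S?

12

Fix S in the first position and arrange the remaining 4 letters.
Those 4 letters have D appearing twice, giving (4)!/(2!) = 12.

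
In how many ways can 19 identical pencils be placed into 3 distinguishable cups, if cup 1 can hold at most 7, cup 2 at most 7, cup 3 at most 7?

By stars and bars, unrestricted non-negative solutions to x_1+…+x_3 = 19 number C(19+2,2) = 210.
Subtract solutions that violate a single cap (substitute x_i' = x_i − (cap_i+1)): x_1 ≥ 8 gives C(13,2) = 78; x_2 ≥ 8 gives C(13,2) = 78; x_3 ≥ 8 gives C(13,2) = 78. Together 234.
Add back pairs where two caps are both exceeded: 10 + 10 + 10 = 30.
By inclusion–exclusion the count is 210 − 234 + 30 = 6.

6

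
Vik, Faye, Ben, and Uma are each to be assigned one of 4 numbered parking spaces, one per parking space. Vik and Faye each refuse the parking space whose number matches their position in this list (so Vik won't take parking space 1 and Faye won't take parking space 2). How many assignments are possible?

Let Aᵢ (for i ∈ {1, 2}) be the placements that put person i in their forbidden parking space. Any j of these fix j positions, leaving (4−j)! ways to fill the rest, and there are C(2,j) ways to pick which j.
By inclusion–exclusion, the number of valid placements is Σ_{j=0}^{2} (−1)^j C(2,j)·(4−j)!.
Computing: 24 − 12 + 2 = 14.

14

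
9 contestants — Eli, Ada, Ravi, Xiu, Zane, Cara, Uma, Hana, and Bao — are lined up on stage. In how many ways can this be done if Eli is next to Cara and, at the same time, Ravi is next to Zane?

Treat {Eli,Cara} as one block (2 orders) and {Ravi,Zane} as another (2 orders).
That leaves 7 units to arrange: 2 × 2 × 7! = 4 × 5040 = 20160.

20160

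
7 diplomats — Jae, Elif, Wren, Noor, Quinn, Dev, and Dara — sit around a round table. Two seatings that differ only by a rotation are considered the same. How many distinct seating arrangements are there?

Fix one person's seat to break rotational symmetry; the remaining 6 people can be arranged in (6)! = 720 ways.

720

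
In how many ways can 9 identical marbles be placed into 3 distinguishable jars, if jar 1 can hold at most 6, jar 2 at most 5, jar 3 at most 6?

33

Without the upper bounds there are C(11,2) = 55 ways to split 9 among 3 jars.
Subtract solutions that violate a single cap (substitute x_i' = x_i − (cap_i+1)): x_1 ≥ 7 gives C(4,2) = 6; x_2 ≥ 6 gives C(5,2) = 10; x_3 ≥ 7 gives C(4,2) = 6. Together 22.
No two caps can be exceeded simultaneously, so the pair terms are all 0.
By inclusion–exclusion the count is 55 − 22 + 0 = 33.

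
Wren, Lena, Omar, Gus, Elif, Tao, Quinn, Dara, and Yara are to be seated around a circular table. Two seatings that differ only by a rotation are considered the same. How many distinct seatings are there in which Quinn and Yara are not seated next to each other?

Without the restriction there are (8)! = 40320 seatings.
Those with Quinn next to Yara: fuse the pair into one unit and seat 8 units around a circle — 2·(7)! = 10080.
Subtracting, 40320 − 10080 = 30240.

30240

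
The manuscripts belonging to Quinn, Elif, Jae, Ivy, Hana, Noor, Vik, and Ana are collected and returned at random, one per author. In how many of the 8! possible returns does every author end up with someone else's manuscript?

This is the derangement count D_8: permutations of 8 items with no fixed point.
By inclusion–exclusion this is Σ_{j=0}^{8} (−1)^j C(8,j)·(8−j)!.
Computing: 40320 − 40320 + 20160 − 6720 + 1680 − 336 + 56 − 8 + 1 = 14833.

14833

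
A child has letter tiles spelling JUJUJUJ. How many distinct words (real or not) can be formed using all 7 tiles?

35

Letter multiplicities in JUJUJUJ: J×4, U×3.
So there are 7! / (4!·3!) = 35 distinguishable arrangements.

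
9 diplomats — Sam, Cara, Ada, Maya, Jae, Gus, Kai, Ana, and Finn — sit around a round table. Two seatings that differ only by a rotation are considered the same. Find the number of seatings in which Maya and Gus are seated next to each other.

Glue Maya and Gus into a block (2 internal orders). Seating 8 units around a circle gives (7)! arrangements.
So 2 × (7)! = 2 × 5040 = 10080.

10080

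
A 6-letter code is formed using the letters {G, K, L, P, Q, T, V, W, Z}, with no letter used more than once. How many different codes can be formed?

This is a permutation of 6 out of 9: P(9,6) = 9!/3!.
9 × 8 × 7 × 6 × 5 × 4 = 60480.

60480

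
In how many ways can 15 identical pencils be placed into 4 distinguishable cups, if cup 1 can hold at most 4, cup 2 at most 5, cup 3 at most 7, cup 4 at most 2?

Without the upper bounds there are C(18,3) = 816 ways to split 15 among 4 cups.
Subtract solutions that violate a single cap (substitute x_i' = x_i − (cap_i+1)): x_1 ≥ 5 gives C(13,3) = 286; x_2 ≥ 6 gives C(12,3) = 220; x_3 ≥ 8 gives C(10,3) = 120; x_4 ≥ 3 gives C(15,3) = 455. Together 1081.
Add back pairs where two caps are both exceeded: 35 + 10 + 120 + 4 + 84 + 35 = 288.
Subtract triples: 0 + 4 + 0 + 0 = 4.
By inclusion–exclusion the count is 816 − 1081 + 288 − 4 = 19.

19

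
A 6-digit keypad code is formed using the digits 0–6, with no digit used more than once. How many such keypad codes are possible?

Choose and order 6 of the 7 symbols: the first digit has 7 options, the next 6, and so on down to 2.
7 × 6 × 5 × 4 × 3 × 2 = 5040.

5040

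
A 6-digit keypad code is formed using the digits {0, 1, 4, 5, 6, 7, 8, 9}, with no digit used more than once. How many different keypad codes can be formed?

20160

With no repetition, fill the 6 digits in order: 8 choices, then 7, down to 3.
That product is 8 × 7 × 6 × 5 × 4 × 3 = 20160.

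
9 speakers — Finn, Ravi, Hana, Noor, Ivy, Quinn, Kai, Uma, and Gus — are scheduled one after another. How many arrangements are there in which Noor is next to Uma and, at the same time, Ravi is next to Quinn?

20160

Treat {Noor,Uma} as one block (2 orders) and {Ravi,Quinn} as another (2 orders).
That leaves 7 units to arrange: 2 × 2 × 7! = 4 × 5040 = 20160.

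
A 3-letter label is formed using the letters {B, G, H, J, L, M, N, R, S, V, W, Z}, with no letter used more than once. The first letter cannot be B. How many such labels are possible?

The first letter has 12−1 = 11 choices (anything except B).
The remaining 2 letters are filled from the other 11 symbols without repetition: 11 × 10 = 110.
Total: 11 × 110 = 1210.

1210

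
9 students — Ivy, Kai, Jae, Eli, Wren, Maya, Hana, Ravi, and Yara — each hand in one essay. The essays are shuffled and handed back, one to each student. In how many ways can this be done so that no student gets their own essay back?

133496

Count assignments avoiding every fixed point. For any j of the 9 students fixed to their own essay, the other 9−j can be arranged in (9−j)! ways.
By inclusion–exclusion this is Σ_{j=0}^{9} (−1)^j C(9,j)·(9−j)!.
Computing: 362880 − 362880 + 181440 − 60480 + 15120 − 3024 + 504 − 72 + 9 − 1 = 133496.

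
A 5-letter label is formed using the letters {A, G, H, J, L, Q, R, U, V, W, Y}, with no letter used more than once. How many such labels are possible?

55440

Choose and order 5 of the 11 symbols: the first letter has 11 options, the next 10, and so on down to 7.
That product is 11 × 10 × 9 × 8 × 7 = 55440.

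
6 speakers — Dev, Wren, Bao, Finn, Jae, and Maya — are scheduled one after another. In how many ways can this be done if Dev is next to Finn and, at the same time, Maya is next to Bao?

Treat {Dev,Finn} as one block (2 orders) and {Maya,Bao} as another (2 orders).
That leaves 4 units to arrange: 2 × 2 × 4! = 4 × 24 = 96.

96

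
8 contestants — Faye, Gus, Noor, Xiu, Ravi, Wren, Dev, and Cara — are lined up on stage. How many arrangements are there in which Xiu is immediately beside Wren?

Glue Xiu and Wren into one block (2 internal orders), leaving 7 units to arrange in a row.
So the count is 2·(7)! = 10080.

10080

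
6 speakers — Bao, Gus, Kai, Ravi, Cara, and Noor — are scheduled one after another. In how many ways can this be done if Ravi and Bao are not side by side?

480

Of the 6! = 720 arrangements, those with Ravi and Bao adjacent number 2 × 5! = 240 (treat the pair as a block with 2 internal orders).
Complementary counting: 720 − 240 = 480.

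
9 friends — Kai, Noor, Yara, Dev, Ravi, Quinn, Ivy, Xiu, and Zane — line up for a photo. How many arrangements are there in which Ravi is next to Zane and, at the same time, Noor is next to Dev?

Treat {Ravi,Zane} as one block (2 orders) and {Noor,Dev} as another (2 orders).
That leaves 7 units to arrange: 2 × 2 × 7! = 4 × 5040 = 20160.

20160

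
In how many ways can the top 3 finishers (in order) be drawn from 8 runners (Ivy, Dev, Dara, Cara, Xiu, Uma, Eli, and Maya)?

This is an ordered selection of 3 from 8: P(8,3).
That gives 8 × 7 × 6 = 336.

336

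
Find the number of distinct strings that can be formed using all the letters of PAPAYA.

The 6 letters of PAPAYA have repeats: A appearing 3 times and P appearing twice.
The number of distinct arrangements is 6!/(3!·2!) = 720/12 = 60.

60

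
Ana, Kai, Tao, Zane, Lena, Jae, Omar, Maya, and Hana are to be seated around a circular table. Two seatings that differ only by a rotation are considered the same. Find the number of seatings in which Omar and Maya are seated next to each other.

10080

Glue Omar and Maya into a block (2 internal orders). Seating 8 units around a circle gives (7)! arrangements.
So 2 × (7)! = 2 × 5040 = 10080.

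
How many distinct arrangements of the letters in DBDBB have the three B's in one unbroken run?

Treat the 3 copies of B as a single block. The multiset to arrange is then {BBB, D, D}, 3 items in all.
That gives (3)!/(2!) = 3 arrangements.

3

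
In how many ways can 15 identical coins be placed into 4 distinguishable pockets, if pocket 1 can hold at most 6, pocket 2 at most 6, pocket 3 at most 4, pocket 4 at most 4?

Ignoring the caps, the number of non-negative solutions to x_1+…+x_4 = 15 is C(18,3) = 816.
Subtract solutions that violate a single cap (substitute x_i' = x_i − (cap_i+1)): x_1 ≥ 7 gives C(11,3) = 165; x_2 ≥ 7 gives C(11,3) = 165; x_3 ≥ 5 gives C(13,3) = 286; x_4 ≥ 5 gives C(13,3) = 286. Together 902.
Add back pairs where two caps are both exceeded: 4 + 20 + 20 + 20 + 20 + 56 = 140.
By inclusion–exclusion the count is 816 − 902 + 140 = 54.

54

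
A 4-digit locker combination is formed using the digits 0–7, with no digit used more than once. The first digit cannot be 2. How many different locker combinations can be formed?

1470

The first digit has 8−1 = 7 choices (anything except 2).
The remaining 3 digits are filled from the other 7 symbols without repetition: 7 × 6 × 5 = 210.
Total: 7 × 210 = 1470.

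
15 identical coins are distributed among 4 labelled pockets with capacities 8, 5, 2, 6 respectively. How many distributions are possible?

63

By stars and bars, unrestricted non-negative solutions to x_1+…+x_4 = 15 number C(15+3,3) = 816.
Subtract solutions that violate a single cap (substitute x_i' = x_i − (cap_i+1)): x_1 ≥ 9 gives C(9,3) = 84; x_2 ≥ 6 gives C(12,3) = 220; x_3 ≥ 3 gives C(15,3) = 455; x_4 ≥ 7 gives C(11,3) = 165. Together 924.
Add back pairs where two caps are both exceeded: 1 + 20 + 0 + 84 + 10 + 56 = 171.
By inclusion–exclusion the count is 816 − 924 + 171 = 63.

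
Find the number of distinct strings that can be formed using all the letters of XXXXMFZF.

840

The 8 letters of XXXXMFZF have repeats: F appearing twice and X appearing 4 times.
Dividing 8! = 40320 by 4!·2! = 48 for the repeated letters gives 840.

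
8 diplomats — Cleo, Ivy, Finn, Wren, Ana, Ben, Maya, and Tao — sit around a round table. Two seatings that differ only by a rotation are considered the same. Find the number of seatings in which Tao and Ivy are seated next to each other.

Glue Tao and Ivy into a block (2 internal orders). Seating 7 units around a circle gives (6)! arrangements.
So 2 × (6)! = 2 × 720 = 1440.

1440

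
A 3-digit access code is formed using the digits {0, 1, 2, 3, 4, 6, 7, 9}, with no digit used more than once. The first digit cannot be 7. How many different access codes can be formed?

The first digit has 8−1 = 7 choices (anything except 7).
The remaining 2 digits are filled from the other 7 symbols without repetition: 7 × 6 = 42.
Total: 7 × 42 = 294.

294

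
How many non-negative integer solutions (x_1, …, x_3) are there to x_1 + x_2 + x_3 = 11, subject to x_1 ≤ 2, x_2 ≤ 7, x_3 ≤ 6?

12

By stars and bars, unrestricted non-negative solutions to x_1+…+x_3 = 11 number C(11+2,2) = 78.
Subtract solutions that violate a single cap (substitute x_i' = x_i − (cap_i+1)): x_1 ≥ 3 gives C(10,2) = 45; x_2 ≥ 8 gives C(5,2) = 10; x_3 ≥ 7 gives C(6,2) = 15. Together 70.
Add back pairs where two caps are both exceeded: 1 + 3 + 0 = 4.
By inclusion–exclusion the count is 78 − 70 + 4 = 12.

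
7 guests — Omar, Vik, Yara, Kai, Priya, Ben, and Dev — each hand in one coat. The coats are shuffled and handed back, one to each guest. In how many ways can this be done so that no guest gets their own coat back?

1854

Count assignments avoiding every fixed point. For any j of the 7 guests fixed to their own coat, the other 7−j can be arranged in (7−j)! ways.
By inclusion–exclusion this is Σ_{j=0}^{7} (−1)^j C(7,j)·(7−j)!.
Computing: 5040 − 5040 + 2520 − 840 + 210 − 42 + 7 − 1 = 1854.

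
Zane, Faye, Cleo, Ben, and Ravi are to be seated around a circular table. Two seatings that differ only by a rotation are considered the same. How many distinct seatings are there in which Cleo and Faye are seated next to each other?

12

Treat {Cleo, Faye} as one unit (2 internal orders) and seat the resulting 4 units around the table: (3)! circular arrangements.
So 2 × (3)! = 2 × 6 = 12.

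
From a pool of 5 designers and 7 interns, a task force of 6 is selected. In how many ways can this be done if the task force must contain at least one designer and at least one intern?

917

Unrestricted: C(12,6) = 924 ways to pick any 6 of the 12.
Subtract selections that omit an entire group: no designers → C(7,6) = 7; no interns → C(5,6) = 0.
Both groups omitted at once is impossible, so 924 − 7 = 917.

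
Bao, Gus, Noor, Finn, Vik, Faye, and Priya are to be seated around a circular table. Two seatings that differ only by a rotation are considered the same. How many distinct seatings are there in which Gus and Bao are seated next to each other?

Glue Gus and Bao into a block (2 internal orders). Seating 6 units around a circle gives (5)! arrangements.
So 2 × (5)! = 2 × 120 = 240.

240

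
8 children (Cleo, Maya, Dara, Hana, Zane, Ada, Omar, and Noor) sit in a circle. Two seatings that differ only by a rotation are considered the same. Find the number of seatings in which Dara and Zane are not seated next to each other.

3600

All circular seatings of 8 people number (7)! = 5040.
Seatings with Dara beside Zane: treat them as a block with 2 internal orders, giving 2 × (6)! = 1440.
Subtracting, 5040 − 1440 = 3600.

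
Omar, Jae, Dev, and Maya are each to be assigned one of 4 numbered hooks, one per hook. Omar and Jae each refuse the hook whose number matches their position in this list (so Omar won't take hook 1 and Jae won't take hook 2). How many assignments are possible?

Let Aᵢ (for i ∈ {1, 2}) be the placements that put person i in their forbidden hook. Any j of these fix j positions, leaving (4−j)! ways to fill the rest, and there are C(2,j) ways to pick which j.
By inclusion–exclusion, the number of valid placements is Σ_{j=0}^{2} (−1)^j C(2,j)·(4−j)!.
Computing: 24 − 12 + 2 = 14.

14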